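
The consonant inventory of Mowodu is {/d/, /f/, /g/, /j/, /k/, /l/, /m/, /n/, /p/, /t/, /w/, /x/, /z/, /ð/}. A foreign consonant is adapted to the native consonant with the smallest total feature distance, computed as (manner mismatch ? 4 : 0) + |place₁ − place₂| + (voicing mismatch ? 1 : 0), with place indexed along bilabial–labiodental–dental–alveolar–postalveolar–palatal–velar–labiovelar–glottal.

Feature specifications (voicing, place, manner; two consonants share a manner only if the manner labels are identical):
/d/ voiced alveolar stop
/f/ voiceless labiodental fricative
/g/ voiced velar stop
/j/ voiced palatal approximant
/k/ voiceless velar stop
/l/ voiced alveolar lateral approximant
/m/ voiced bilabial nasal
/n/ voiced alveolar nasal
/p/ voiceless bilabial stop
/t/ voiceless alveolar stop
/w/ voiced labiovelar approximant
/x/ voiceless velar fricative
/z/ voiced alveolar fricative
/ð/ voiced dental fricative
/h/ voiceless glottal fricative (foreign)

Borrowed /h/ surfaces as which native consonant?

/x/ is closest: same manner (fricative), place distance 2 (glottal→velar), same voicing; total 2. Next closest is /k/ at distance 6.

x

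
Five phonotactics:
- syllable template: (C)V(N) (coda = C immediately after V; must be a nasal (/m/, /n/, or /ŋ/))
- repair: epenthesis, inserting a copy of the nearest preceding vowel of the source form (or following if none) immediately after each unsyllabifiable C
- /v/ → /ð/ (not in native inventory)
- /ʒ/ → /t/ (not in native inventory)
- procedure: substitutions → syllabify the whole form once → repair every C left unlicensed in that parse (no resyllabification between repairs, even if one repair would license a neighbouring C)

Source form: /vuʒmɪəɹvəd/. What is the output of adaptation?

ðutumɪəɹəðədə

Substitution: /v/ → /ð/, /ʒ/ → /t/, giving /ðutmɪəɹðəd/.
Syllabifying with onset maximization leaves /t/, /ɹ/, /d/ stranded (only a nasal (/m/, /n/, or /ŋ/) is licensed in coda position; onsets are limited to one consonant).
Inserting the epenthetic vowel yields /t/ → /tu/, /ɹ/ → /ɹə/, /d/ → /də/.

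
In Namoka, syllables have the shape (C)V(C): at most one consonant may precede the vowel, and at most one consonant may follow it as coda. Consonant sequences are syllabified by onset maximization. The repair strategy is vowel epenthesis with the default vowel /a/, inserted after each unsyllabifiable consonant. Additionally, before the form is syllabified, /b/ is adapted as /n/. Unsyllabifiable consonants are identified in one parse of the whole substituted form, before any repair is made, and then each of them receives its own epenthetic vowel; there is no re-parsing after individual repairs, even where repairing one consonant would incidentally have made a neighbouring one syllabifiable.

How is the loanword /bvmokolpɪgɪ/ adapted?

Substitution: /b/ → /n/, giving /nvmokolpɪgɪ/.
Under (C)V(C), the unsyllabifiable consonants are /n/, /v/ (at most one coda consonant is licensed; onsets are limited to one consonant).
Epenthesis after each stranded consonant: /n/ → /na/, /v/ → /va/.

navamokolpɪgɪ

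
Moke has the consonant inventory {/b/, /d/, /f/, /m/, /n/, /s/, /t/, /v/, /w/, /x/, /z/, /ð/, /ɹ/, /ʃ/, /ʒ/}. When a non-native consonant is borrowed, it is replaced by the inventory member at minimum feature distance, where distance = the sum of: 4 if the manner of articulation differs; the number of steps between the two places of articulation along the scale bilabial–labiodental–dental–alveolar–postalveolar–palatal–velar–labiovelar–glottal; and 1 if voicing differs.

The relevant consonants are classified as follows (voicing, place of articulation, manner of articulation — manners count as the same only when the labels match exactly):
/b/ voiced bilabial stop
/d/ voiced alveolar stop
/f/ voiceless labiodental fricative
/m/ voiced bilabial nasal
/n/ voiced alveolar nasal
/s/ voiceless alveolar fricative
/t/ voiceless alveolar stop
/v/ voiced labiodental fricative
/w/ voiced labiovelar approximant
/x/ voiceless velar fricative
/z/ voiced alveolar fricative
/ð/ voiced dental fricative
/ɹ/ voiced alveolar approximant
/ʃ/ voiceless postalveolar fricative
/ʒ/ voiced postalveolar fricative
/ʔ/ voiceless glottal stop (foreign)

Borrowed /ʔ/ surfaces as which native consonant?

/t/ is closest: same manner (stop), place distance 5 (glottal→alveolar), same voicing; total 5. Next closest is /d/ at distance 6.

t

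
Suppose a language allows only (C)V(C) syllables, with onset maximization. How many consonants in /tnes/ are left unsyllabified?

Under (C)V(C), the unsyllabifiable consonants are /t/ (at most one coda consonant is licensed; onsets are limited to one consonant).

1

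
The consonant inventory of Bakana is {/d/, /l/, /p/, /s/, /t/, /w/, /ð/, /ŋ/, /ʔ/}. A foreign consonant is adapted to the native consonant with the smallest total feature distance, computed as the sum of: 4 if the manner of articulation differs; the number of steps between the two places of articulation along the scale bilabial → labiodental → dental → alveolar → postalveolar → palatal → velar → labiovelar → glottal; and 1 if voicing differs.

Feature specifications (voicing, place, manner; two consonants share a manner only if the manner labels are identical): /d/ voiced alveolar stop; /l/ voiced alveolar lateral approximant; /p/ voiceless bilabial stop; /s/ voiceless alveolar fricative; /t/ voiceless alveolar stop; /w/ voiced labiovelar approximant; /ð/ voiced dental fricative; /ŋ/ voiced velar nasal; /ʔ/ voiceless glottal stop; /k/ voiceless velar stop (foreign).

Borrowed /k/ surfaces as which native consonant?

/ʔ/ is closest: same manner (stop), place distance 2 (velar→glottal), same voicing; total 2. Next closest is /t/ at distance 3.

ʔ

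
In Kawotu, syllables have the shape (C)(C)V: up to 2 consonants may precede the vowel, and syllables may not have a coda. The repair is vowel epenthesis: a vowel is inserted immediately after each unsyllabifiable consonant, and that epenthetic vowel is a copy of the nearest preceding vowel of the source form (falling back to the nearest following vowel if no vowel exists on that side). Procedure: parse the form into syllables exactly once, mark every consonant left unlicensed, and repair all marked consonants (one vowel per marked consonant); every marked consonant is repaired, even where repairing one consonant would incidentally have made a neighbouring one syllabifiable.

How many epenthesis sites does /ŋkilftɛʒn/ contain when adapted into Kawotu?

3

The unsyllabifiable consonants are /l/, /ʒ/, /n/; each receives one epenthetic vowel.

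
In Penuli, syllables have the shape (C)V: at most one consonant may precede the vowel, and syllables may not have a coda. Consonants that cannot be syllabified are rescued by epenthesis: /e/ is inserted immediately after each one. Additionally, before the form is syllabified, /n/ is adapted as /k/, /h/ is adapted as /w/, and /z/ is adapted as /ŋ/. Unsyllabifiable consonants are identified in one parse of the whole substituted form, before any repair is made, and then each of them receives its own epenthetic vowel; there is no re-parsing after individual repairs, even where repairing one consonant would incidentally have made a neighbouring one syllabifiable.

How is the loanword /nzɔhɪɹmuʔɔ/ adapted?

Substitution: /n/ → /k/, /z/ → /ŋ/, /h/ → /w/, giving /kŋɔwɪɹmuʔɔ/.
Under (C)V, the unsyllabifiable consonants are /k/, /ɹ/ (no codas are permitted; onsets are limited to one consonant).
Epenthesis after each stranded consonant: /k/ → /ke/, /ɹ/ → /ɹe/.

keŋɔwɪɹemuʔɔ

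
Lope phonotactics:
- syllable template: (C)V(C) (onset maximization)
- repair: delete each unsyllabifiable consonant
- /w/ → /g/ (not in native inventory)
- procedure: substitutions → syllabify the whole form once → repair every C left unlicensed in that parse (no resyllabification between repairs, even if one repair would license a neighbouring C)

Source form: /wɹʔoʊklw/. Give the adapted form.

Substitution: /w/ → /g/, giving /gɹʔoʊklg/.
Syllabifying with onset maximization leaves /g/, /ɹ/, /l/, /g/ stranded (at most one coda consonant is licensed; onsets are limited to one consonant).
Deletion applies to /g/, /ɹ/, /l/, /g/.

ʔoʊk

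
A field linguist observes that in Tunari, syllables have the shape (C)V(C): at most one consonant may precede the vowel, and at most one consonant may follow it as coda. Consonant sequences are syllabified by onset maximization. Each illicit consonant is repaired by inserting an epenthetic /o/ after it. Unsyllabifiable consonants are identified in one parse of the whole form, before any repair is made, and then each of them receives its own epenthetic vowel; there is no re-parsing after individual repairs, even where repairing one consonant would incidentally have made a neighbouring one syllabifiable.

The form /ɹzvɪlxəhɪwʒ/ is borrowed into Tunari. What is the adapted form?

ɹozovɪlxəhɪwʒo

The consonants /ɹ/, /z/, /ʒ/ cannot be parsed into a legal (C)V(C) syllable (at most one coda consonant is licensed; onsets are limited to one consonant).
Each unlicensed consonant becomes the onset of a new syllable: /ɹ/ → /ɹo/, /z/ → /zo/, /ʒ/ → /ʒo/.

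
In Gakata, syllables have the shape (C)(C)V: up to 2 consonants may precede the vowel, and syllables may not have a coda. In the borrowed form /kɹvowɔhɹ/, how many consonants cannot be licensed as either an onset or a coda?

3

Under (C)(C)V, the unsyllabifiable consonants are /k/, /h/, /ɹ/ (no codas are permitted; onsets may contain at most 2 consonants).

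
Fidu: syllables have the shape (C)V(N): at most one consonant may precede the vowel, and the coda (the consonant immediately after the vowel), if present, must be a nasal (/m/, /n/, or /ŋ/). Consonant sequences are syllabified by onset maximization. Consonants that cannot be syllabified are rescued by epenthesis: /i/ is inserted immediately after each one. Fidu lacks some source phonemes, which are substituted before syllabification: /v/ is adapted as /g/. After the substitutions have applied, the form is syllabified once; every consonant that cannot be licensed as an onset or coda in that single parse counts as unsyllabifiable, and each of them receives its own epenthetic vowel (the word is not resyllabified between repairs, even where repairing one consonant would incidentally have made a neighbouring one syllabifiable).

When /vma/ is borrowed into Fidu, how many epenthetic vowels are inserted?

After substitution the input is /gma/.
The unsyllabifiable consonants are /g/; each receives one epenthetic vowel.

1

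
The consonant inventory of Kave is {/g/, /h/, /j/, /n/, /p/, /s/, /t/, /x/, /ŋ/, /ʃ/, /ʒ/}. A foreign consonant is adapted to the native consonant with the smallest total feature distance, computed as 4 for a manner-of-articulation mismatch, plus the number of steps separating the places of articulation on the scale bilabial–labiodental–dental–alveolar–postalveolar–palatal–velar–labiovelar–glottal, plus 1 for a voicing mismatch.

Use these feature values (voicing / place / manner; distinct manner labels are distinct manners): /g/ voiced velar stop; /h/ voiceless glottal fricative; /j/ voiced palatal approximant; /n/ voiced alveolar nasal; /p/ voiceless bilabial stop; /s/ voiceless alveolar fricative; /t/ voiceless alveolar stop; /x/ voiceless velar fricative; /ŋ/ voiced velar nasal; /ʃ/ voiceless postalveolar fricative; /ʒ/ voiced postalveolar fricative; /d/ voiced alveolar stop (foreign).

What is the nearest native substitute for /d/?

t

/t/ is closest: same manner (stop), place distance 0 (alveolar→alveolar), voicing differs (+1); total 1. Next closest is /g/ at distance 3.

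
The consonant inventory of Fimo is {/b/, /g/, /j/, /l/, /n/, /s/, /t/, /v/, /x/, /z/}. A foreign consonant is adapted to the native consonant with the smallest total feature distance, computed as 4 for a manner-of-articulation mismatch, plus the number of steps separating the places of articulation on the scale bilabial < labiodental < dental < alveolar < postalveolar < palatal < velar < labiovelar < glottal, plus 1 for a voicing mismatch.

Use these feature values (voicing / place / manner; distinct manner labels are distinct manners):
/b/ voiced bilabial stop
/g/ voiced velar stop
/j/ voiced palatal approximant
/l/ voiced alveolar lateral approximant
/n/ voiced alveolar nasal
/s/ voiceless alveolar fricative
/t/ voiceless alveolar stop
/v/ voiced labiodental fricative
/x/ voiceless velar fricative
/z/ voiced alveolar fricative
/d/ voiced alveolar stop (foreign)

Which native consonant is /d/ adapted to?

/t/ is closest: same manner (stop), place distance 0 (alveolar→alveolar), voicing differs (+1); total 1. Next closest is /b/ at distance 3.

t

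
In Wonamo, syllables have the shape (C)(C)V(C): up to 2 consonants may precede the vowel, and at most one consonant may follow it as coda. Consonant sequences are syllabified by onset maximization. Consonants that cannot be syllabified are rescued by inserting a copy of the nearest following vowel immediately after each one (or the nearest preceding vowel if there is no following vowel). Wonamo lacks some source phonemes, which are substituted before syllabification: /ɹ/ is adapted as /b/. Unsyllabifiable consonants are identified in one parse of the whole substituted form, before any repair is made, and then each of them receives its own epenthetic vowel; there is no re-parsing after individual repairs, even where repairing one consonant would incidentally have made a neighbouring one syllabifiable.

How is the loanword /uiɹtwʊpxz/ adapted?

uibtwʊpxʊzʊ

Substitution: /ɹ/ → /b/, giving /uibtwʊpxz/.
Under (C)(C)V(C), the unsyllabifiable consonants are /x/, /z/ (at most one coda consonant is licensed; onsets may contain at most 2 consonants).
Each unlicensed consonant becomes the onset of a new syllable: /x/ → /xʊ/, /z/ → /zʊ/.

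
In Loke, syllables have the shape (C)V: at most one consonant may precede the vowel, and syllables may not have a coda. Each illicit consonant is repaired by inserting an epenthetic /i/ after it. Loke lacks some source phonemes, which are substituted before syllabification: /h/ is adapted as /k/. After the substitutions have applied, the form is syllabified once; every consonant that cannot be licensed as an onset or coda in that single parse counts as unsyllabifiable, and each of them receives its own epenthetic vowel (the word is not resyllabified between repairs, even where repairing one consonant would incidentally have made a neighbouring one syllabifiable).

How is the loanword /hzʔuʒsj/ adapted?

kiziʔuʒisiji

Substitution: /h/ → /k/, giving /kzʔuʒsj/.
Under (C)V, the unsyllabifiable consonants are /k/, /z/, /ʒ/, /s/, /j/ (no codas are permitted; onsets are limited to one consonant).
Epenthesis after each stranded consonant: /k/ → /ki/, /z/ → /zi/, /ʒ/ → /ʒi/, /s/ → /si/, /j/ → /ji/.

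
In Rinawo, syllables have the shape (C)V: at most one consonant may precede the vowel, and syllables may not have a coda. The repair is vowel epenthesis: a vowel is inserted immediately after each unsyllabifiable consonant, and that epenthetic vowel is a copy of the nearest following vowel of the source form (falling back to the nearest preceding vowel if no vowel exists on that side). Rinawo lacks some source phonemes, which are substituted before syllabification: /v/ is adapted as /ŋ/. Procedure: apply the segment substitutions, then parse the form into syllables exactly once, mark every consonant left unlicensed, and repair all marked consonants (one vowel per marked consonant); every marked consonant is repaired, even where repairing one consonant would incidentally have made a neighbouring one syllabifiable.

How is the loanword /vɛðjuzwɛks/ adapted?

ŋɛðujuzɛwɛkɛsɛ

Substitution: /v/ → /ŋ/, giving /ŋɛðjuzwɛks/.
The consonants /ð/, /z/, /k/, /s/ cannot be parsed into a legal (C)V syllable (no codas are permitted; onsets are limited to one consonant).
Epenthesis after each stranded consonant: /ð/ → /ðu/, /z/ → /zɛ/, /k/ → /kɛ/, /s/ → /sɛ/.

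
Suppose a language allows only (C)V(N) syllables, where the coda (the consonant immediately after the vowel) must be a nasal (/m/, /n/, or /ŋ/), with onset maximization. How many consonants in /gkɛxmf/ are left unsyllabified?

Syllabifying with onset maximization leaves /g/, /x/, /m/, /f/ stranded (only a nasal (/m/, /n/, or /ŋ/) is licensed in coda position; onsets are limited to one consonant).

4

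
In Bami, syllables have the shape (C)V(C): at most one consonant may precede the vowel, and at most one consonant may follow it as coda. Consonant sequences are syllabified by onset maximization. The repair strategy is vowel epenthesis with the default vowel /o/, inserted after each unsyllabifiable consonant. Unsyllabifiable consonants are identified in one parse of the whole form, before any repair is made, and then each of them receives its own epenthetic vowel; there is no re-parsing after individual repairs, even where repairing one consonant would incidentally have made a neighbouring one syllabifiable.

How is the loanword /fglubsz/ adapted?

fogolubsozo

The consonants /f/, /g/, /s/, /z/ cannot be parsed into a legal (C)V(C) syllable (at most one coda consonant is licensed; onsets are limited to one consonant).
Inserting the epenthetic vowel yields /f/ → /fo/, /g/ → /go/, /s/ → /so/, /z/ → /zo/.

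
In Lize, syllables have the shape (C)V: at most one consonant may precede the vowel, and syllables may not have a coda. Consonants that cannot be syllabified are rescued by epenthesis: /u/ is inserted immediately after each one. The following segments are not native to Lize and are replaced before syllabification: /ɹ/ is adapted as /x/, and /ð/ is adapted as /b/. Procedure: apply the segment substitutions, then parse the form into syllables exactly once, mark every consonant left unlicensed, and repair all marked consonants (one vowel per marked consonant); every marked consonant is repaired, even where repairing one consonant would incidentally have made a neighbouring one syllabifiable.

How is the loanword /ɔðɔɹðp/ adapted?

ɔbɔxubupu

Substitution: /ð/ → /b/, /ɹ/ → /x/, giving /ɔbɔxbp/.
The consonants /x/, /b/, /p/ cannot be parsed into a legal (C)V syllable (no codas are permitted; onsets are limited to one consonant).
Inserting the epenthetic vowel yields /x/ → /xu/, /b/ → /bu/, /p/ → /pu/.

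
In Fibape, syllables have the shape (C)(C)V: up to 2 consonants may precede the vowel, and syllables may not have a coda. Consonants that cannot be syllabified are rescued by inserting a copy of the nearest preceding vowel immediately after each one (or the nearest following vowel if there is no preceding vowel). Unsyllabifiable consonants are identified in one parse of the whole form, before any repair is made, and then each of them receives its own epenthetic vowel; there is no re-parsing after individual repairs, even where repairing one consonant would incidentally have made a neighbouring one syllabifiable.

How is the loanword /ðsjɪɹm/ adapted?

ðɪsjɪɹɪmɪ

The consonants /ð/, /ɹ/, /m/ cannot be parsed into a legal (C)(C)V syllable (no codas are permitted; onsets may contain at most 2 consonants).
Epenthesis after each stranded consonant: /ð/ → /ðɪ/, /ɹ/ → /ɹɪ/, /m/ → /mɪ/.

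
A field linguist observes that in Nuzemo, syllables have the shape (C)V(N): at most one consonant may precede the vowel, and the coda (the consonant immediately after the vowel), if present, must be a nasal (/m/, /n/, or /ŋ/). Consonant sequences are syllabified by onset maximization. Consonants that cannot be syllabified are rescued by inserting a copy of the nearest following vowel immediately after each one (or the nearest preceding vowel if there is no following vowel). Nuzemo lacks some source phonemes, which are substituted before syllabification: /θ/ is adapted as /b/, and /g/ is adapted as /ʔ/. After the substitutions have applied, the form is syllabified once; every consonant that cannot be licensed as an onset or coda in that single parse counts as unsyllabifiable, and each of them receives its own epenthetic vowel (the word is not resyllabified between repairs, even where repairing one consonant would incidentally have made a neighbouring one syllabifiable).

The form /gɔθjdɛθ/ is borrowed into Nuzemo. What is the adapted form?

ʔɔbɛjɛdɛbɛ

Substitution: /g/ → /ʔ/, /θ/ → /b/, giving /ʔɔbjdɛb/.
The consonants /b/, /j/, /b/ cannot be parsed into a legal (C)V(N) syllable (only a nasal (/m/, /n/, or /ŋ/) is licensed in coda position; onsets are limited to one consonant).
Each unlicensed consonant becomes the onset of a new syllable: /b/ → /bɛ/, /j/ → /jɛ/, /b/ → /bɛ/.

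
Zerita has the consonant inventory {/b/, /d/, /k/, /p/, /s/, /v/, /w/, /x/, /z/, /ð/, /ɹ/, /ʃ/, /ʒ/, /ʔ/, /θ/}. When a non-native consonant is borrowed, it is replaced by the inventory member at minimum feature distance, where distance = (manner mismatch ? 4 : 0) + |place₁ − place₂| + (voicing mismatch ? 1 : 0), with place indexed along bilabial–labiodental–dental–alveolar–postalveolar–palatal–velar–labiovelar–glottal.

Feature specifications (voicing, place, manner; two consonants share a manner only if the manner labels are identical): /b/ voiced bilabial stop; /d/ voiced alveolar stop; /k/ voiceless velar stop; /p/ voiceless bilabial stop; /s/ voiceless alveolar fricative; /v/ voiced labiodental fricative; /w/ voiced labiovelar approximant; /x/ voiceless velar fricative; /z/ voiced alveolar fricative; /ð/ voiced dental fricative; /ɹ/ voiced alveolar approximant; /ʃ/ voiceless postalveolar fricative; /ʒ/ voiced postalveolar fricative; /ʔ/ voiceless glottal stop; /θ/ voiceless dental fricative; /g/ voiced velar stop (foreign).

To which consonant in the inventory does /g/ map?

k

/k/ is closest: same manner (stop), place distance 0 (velar→velar), voicing differs (+1); total 1. Next closest is /d/ at distance 3.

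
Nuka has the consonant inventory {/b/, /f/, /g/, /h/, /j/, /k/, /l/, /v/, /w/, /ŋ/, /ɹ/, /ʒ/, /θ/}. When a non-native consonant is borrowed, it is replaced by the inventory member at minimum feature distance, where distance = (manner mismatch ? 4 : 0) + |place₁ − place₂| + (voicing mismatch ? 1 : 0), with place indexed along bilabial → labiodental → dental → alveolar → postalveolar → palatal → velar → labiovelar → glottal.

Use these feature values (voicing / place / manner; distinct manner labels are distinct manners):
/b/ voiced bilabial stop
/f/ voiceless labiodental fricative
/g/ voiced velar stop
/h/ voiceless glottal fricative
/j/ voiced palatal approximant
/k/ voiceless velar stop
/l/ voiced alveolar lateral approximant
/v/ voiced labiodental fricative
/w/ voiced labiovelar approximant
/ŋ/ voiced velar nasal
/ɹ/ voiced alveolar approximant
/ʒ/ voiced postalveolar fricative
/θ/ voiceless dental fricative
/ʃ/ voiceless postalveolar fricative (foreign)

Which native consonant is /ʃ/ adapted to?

ʒ

/ʒ/ is closest: same manner (fricative), place distance 0 (postalveolar→postalveolar), voicing differs (+1); total 1. Next closest is /θ/ at distance 2.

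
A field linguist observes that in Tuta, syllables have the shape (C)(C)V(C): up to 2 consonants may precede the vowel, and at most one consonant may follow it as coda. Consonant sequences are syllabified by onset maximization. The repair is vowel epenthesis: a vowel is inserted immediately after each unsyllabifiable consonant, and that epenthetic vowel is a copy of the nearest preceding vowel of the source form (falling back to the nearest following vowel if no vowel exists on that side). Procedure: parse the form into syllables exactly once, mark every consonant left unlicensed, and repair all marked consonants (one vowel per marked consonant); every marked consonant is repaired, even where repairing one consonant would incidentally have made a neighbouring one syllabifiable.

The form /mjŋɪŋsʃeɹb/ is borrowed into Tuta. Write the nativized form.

The consonants /m/, /b/ cannot be parsed into a legal (C)(C)V(C) syllable (at most one coda consonant is licensed; onsets may contain at most 2 consonants).
Inserting the epenthetic vowel yields /m/ → /mɪ/, /b/ → /be/.

mɪjŋɪŋsʃeɹbe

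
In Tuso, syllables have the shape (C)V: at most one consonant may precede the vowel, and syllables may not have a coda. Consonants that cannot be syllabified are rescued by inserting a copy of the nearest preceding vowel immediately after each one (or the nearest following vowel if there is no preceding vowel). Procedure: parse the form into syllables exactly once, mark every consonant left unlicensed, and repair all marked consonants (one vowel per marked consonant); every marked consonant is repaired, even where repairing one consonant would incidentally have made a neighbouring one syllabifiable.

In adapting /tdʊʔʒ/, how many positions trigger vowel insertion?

3

The unsyllabifiable consonants are /t/, /ʔ/, /ʒ/; each receives one epenthetic vowel.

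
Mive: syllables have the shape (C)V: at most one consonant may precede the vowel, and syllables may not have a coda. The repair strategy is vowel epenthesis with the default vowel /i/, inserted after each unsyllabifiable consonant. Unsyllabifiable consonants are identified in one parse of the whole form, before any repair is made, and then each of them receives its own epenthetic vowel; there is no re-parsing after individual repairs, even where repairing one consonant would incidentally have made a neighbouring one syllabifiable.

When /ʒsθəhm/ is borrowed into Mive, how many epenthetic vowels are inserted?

The unsyllabifiable consonants are /ʒ/, /s/, /h/, /m/; each receives one epenthetic vowel.

4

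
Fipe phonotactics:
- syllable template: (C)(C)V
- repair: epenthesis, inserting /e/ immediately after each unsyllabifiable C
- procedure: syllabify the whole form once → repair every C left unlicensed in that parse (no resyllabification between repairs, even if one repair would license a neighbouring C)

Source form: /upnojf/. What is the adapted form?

upnojefe

The consonants /j/, /f/ cannot be parsed into a legal (C)(C)V syllable (no codas are permitted; onsets may contain at most 2 consonants).
Epenthesis after each stranded consonant: /j/ → /je/, /f/ → /fe/.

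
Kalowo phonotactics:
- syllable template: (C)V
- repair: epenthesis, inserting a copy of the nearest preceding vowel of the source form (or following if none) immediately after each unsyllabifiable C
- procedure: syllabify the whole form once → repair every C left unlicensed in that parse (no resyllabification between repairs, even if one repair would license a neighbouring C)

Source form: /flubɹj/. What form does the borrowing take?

fulubuɹuju

The consonants /f/, /b/, /ɹ/, /j/ cannot be parsed into a legal (C)V syllable (no codas are permitted; onsets are limited to one consonant).
Each unlicensed consonant becomes the onset of a new syllable: /f/ → /fu/, /b/ → /bu/, /ɹ/ → /ɹu/, /j/ → /ju/.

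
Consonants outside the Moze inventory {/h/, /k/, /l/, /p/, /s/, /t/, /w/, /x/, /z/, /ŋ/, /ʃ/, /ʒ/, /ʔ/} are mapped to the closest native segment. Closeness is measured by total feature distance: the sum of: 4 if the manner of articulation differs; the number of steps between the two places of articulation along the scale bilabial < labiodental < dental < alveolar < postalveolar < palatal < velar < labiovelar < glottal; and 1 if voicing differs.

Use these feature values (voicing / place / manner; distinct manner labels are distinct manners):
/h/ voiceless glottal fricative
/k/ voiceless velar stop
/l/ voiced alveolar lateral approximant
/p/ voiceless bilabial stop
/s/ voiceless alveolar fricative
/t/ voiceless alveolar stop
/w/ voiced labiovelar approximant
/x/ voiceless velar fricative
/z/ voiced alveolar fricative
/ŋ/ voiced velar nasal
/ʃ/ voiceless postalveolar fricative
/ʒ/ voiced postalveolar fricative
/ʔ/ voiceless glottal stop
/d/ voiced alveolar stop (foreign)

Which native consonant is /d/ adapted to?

/t/ is closest: same manner (stop), place distance 0 (alveolar→alveolar), voicing differs (+1); total 1. Next closest is /k/ at distance 4.

t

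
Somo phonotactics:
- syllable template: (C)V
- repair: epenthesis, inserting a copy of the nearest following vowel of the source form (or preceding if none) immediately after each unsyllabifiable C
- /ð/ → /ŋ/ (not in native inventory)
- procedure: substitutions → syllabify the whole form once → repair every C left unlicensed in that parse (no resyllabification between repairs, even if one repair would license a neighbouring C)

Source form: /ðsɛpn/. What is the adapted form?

ŋɛsɛpɛnɛ

Substitution: /ð/ → /ŋ/, giving /ŋsɛpn/.
Under (C)V, the unsyllabifiable consonants are /ŋ/, /p/, /n/ (no codas are permitted; onsets are limited to one consonant).
Each unlicensed consonant becomes the onset of a new syllable: /ŋ/ → /ŋɛ/, /p/ → /pɛ/, /n/ → /nɛ/.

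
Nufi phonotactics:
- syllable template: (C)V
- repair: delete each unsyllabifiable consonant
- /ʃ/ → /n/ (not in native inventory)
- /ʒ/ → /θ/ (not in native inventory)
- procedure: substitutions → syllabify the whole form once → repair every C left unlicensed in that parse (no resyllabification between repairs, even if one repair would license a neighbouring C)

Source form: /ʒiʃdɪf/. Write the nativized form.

Substitution: /ʒ/ → /θ/, /ʃ/ → /n/, giving /θindɪf/.
The consonants /n/, /f/ cannot be parsed into a legal (C)V syllable (no codas are permitted; onsets are limited to one consonant).
Each unlicensed consonant is deleted: /n/, /f/.

θidɪ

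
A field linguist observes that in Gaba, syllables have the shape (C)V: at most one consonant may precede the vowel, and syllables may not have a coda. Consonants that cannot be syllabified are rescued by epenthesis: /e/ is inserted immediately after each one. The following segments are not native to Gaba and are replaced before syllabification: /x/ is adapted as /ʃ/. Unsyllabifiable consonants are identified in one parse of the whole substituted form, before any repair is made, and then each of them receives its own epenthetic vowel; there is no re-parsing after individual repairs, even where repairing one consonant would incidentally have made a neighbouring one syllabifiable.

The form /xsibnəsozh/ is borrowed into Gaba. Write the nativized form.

Substitution: /x/ → /ʃ/, giving /ʃsibnəsozh/.
Under (C)V, the unsyllabifiable consonants are /ʃ/, /b/, /z/, /h/ (no codas are permitted; onsets are limited to one consonant).
Each unlicensed consonant becomes the onset of a new syllable: /ʃ/ → /ʃe/, /b/ → /be/, /z/ → /ze/, /h/ → /he/.

ʃesibenəsozehe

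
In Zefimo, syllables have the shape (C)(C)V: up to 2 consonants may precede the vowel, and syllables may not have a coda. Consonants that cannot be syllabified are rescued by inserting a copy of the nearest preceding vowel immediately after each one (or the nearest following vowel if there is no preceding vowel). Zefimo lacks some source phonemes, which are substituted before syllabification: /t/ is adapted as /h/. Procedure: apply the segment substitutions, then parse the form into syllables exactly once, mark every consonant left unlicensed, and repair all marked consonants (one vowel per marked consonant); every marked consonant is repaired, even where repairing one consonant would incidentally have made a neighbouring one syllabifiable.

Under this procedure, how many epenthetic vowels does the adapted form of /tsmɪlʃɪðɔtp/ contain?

After substitution the input is /hsmɪlʃɪðɔhp/.
The unsyllabifiable consonants are /h/, /h/, /p/; each receives one epenthetic vowel.

3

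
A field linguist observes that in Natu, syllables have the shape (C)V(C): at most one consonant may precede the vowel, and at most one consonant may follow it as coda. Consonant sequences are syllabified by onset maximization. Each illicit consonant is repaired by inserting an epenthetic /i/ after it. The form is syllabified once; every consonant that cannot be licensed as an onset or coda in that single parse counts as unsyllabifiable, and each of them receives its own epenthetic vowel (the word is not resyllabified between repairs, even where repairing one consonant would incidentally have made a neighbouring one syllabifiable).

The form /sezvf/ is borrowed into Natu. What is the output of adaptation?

sezvifi

Syllabifying with onset maximization leaves /v/, /f/ stranded (at most one coda consonant is licensed; onsets are limited to one consonant).
Each unlicensed consonant becomes the onset of a new syllable: /v/ → /vi/, /f/ → /fi/.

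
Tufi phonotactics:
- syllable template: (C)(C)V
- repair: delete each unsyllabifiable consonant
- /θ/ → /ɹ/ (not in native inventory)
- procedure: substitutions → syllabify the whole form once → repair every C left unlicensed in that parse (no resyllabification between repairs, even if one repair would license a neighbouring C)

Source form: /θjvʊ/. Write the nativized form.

jvʊ

Substitution: /θ/ → /ɹ/, giving /ɹjvʊ/.
Syllabifying with onset maximization leaves /ɹ/ stranded (no codas are permitted; onsets may contain at most 2 consonants).
Deletion applies to /ɹ/.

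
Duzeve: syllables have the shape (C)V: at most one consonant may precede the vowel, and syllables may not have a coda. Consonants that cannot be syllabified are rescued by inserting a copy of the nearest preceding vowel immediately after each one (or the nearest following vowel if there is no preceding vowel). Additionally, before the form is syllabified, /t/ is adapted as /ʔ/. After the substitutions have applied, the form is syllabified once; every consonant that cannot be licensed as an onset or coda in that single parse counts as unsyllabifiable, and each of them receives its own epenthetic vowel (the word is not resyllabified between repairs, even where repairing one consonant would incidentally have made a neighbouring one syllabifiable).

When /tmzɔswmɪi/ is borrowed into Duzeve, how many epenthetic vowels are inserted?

After substitution the input is /ʔmzɔswmɪi/.
The unsyllabifiable consonants are /ʔ/, /m/, /s/, /w/; each receives one epenthetic vowel.

4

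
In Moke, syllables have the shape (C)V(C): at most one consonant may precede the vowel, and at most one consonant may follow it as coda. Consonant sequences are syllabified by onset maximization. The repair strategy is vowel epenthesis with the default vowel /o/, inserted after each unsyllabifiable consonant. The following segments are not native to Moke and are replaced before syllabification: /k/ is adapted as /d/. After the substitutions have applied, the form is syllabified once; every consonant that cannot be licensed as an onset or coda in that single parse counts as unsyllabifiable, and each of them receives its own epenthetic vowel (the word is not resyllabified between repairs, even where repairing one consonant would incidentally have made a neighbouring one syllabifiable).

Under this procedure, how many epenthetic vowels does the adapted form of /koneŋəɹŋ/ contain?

After substitution the input is /doneŋəɹŋ/.
The unsyllabifiable consonants are /ŋ/; each receives one epenthetic vowel.

1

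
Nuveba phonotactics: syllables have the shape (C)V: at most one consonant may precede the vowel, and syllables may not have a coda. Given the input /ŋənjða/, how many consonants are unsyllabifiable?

2

Syllabifying with onset maximization leaves /n/, /j/ stranded (no codas are permitted; onsets are limited to one consonant).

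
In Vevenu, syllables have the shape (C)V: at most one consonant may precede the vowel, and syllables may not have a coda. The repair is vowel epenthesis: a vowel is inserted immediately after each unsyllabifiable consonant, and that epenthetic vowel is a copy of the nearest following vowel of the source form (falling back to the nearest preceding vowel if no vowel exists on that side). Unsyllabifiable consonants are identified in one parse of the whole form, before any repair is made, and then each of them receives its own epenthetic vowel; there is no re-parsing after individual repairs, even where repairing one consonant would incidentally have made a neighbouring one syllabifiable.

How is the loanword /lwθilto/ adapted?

Syllabifying with onset maximization leaves /l/, /w/, /l/ stranded (no codas are permitted; onsets are limited to one consonant).
Each unlicensed consonant becomes the onset of a new syllable: /l/ → /li/, /w/ → /wi/, /l/ → /lo/.

liwiθiloto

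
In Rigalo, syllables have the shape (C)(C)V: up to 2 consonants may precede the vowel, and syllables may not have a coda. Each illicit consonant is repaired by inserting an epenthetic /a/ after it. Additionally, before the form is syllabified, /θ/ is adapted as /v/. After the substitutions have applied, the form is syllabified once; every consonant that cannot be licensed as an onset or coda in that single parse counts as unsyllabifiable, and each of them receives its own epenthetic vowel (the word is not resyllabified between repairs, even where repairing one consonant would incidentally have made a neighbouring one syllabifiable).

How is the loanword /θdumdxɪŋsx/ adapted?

vdumadxɪŋasaxa

Substitution: /θ/ → /v/, giving /vdumdxɪŋsx/.
Under (C)(C)V, the unsyllabifiable consonants are /m/, /ŋ/, /s/, /x/ (no codas are permitted; onsets may contain at most 2 consonants).
Each unlicensed consonant becomes the onset of a new syllable: /m/ → /ma/, /ŋ/ → /ŋa/, /s/ → /sa/, /x/ → /xa/.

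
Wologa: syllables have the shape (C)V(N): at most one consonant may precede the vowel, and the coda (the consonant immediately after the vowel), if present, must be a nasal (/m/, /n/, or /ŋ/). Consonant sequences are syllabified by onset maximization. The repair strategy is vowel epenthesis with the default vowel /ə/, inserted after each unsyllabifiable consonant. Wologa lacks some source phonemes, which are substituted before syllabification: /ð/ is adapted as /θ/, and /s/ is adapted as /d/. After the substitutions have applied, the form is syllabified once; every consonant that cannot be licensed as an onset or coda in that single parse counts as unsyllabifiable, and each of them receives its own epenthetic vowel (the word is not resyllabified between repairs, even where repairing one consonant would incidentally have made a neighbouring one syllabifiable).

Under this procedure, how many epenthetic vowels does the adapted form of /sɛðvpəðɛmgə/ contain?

After substitution the input is /dɛθvpəθɛmgə/.
The unsyllabifiable consonants are /θ/, /v/; each receives one epenthetic vowel.

2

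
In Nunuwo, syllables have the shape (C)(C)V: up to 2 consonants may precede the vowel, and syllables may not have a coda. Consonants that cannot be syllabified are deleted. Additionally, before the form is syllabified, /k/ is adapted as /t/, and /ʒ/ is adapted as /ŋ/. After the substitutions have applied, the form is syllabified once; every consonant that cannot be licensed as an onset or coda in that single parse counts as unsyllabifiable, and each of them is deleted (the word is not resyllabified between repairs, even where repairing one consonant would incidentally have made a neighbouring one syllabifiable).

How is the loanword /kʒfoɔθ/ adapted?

Substitution: /k/ → /t/, /ʒ/ → /ŋ/, giving /tŋfoɔθ/.
Under (C)(C)V, the unsyllabifiable consonants are /t/, /θ/ (no codas are permitted; onsets may contain at most 2 consonants).
Each unlicensed consonant is deleted: /t/, /θ/.

ŋfoɔ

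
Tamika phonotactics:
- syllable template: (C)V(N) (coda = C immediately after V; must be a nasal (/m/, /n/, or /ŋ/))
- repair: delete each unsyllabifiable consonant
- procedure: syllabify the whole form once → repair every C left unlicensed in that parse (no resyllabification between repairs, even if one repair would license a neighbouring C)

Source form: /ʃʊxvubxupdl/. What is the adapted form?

Under (C)V(N), the unsyllabifiable consonants are /x/, /b/, /p/, /d/, /l/ (only a nasal (/m/, /n/, or /ŋ/) is licensed in coda position; onsets are limited to one consonant).
Each unlicensed consonant is deleted: /x/, /b/, /p/, /d/, /l/.

ʃʊvuxu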